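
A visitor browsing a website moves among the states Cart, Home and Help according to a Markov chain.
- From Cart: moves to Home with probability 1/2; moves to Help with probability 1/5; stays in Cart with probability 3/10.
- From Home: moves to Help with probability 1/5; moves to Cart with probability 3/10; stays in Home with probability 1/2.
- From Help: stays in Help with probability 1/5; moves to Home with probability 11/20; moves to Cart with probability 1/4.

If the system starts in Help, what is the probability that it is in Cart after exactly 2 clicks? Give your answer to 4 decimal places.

Sum over the intermediate state after 1 click:
P = P(Help→Cart)·P(Cart→Cart) + P(Help→Home)·P(Home→Cart) + P(Help→Help)·P(Help→Cart)
  = 0.25×0.3 + 0.55×0.3 + 0.2×0.25
  = 0.0750 + 0.1650 + 0.0500 = 0.2900

0.2900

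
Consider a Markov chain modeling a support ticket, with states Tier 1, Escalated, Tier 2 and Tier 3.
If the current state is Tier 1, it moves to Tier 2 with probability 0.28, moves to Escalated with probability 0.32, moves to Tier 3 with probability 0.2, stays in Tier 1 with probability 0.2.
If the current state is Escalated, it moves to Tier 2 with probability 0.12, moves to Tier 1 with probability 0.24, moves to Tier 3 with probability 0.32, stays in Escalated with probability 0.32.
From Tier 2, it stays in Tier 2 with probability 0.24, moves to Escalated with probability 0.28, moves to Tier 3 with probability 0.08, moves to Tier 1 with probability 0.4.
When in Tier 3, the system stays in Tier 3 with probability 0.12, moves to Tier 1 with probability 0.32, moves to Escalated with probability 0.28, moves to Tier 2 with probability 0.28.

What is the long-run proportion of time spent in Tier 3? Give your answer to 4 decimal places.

Let the stationary distribution be π with π = πP and π_1 + π_2 + π_3 + π_4 = 1.
π_1 = 0.2·π_1 + 0.24·π_2 + 0.4·π_3 + 0.32·π_4
π_2 = 0.32·π_1 + 0.32·π_2 + 0.28·π_3 + 0.28·π_4
π_3 = 0.28·π_1 + 0.12·π_2 + 0.24·π_3 + 0.28·π_4
Solving with the normalization constraint gives π = (0.2799, 0.3033, 0.2226, 0.1942).
So the stationary probability of Tier 3 is 0.1942.

0.1942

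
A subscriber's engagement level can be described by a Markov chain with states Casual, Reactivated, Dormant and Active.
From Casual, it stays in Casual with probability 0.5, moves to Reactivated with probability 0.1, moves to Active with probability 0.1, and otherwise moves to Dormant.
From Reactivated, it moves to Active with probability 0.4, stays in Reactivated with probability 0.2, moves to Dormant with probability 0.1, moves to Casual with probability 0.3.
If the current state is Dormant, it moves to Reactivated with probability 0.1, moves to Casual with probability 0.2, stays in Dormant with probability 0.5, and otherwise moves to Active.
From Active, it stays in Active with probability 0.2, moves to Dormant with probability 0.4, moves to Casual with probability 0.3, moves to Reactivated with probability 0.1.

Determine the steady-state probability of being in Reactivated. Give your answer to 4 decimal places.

0.1111

Let the stationary distribution be π with π = πP and π_1 + π_2 + π_3 + π_4 = 1.
π_1 = 0.5·π_1 + 0.3·π_2 + 0.2·π_3 + 0.3·π_4
π_2 = 0.1·π_1 + 0.2·π_2 + 0.1·π_3 + 0.1·π_4
π_3 = 0.3·π_1 + 0.1·π_2 + 0.5·π_3 + 0.4·π_4
Solving with the normalization constraint gives π = (0.3286, 0.1111, 0.3709, 0.1894).
So the stationary probability of Reactivated is 0.1111.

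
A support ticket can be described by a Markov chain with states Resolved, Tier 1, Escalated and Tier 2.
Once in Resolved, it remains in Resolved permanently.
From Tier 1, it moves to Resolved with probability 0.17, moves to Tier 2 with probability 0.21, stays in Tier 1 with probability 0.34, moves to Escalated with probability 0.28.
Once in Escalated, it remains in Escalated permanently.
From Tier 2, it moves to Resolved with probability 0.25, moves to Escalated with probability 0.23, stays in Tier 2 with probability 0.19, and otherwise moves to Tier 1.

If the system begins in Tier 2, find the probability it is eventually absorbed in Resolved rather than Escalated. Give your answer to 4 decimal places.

Let h(s) be the probability of absorption at Resolved starting from transient state s. Then h(Resolved) = 1 and h(Escalated) = 0. By first-step analysis:
h(Tier 1) = 0.17·1 + 0.34·h(Tier 1) + 0.28·0 + 0.21·h(Tier 2)
h(Tier 2) = 0.25·1 + 0.33·h(Tier 1) + 0.23·0 + 0.19·h(Tier 2)
Solving: h(Tier 1) = 0.4088, h(Tier 2) = 0.4752.
Starting from Tier 2, the probability is 0.4752.

0.4752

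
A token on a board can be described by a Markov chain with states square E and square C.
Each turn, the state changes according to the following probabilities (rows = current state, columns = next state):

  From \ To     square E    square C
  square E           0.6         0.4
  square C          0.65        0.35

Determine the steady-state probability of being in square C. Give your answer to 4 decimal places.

Let the stationary distribution be π with π = πP and π_1 + π_2 = 1.
π_1 = 0.6·π_1 + 0.65·π_2
Solving with the normalization constraint gives π = (0.6190, 0.3810).
So the stationary probability of square C is 0.3810.

0.3810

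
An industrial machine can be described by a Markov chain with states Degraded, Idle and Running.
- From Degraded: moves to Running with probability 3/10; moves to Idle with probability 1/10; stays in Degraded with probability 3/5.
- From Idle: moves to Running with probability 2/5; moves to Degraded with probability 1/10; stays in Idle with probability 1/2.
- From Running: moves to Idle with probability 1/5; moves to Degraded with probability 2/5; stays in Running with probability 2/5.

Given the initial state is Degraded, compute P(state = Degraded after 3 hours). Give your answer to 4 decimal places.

Propagate the distribution vector 3 hours from Degraded.
After 0 hours: (1.0000, 0.0000, 0.0000)
After 1 hour: (0.6000, 0.1000, 0.3000)
After 2 hours: (0.4900, 0.1700, 0.3400)
After 3 hours: (0.4470, 0.2020, 0.3510)
P(in Degraded after 3 hours) = 0.4470

0.4470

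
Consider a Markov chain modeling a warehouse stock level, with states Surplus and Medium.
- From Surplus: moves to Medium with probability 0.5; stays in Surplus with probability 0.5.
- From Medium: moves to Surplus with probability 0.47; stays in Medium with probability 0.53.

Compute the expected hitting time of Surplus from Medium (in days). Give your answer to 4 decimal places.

Let t(s) be the expected number of days to first reach Surplus from state s, with t(Surplus) = 0. Conditioning on the first day:
t(Medium) = 1 + 0.53·t(Medium)
Solving: t(Medium) = 2.1277.
Expected days from Medium to Surplus: 2.1277.

2.1277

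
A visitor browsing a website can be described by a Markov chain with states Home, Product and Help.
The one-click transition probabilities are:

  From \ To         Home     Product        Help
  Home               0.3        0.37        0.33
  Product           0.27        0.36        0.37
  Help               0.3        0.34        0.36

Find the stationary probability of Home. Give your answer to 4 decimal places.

0.2893

Let the stationary distribution be π with π = πP and π_1 + π_2 + π_3 = 1.
π_1 = 0.3·π_1 + 0.27·π_2 + 0.3·π_3
π_2 = 0.37·π_1 + 0.36·π_2 + 0.34·π_3
Solving with the normalization constraint gives π = (0.2893, 0.3558, 0.3549).
So the stationary probability of Home is 0.2893.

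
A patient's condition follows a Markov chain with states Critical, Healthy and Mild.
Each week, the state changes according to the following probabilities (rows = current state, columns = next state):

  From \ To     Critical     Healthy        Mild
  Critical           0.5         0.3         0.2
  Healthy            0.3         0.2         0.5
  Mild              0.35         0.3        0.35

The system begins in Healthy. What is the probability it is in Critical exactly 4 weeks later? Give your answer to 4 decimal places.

0.3955

Propagate the distribution vector 4 weeks from Healthy.
After 0 weeks: (0.0000, 1.0000, 0.0000)
After 1 week: (0.3000, 0.2000, 0.5000)
After 2 weeks: (0.3850, 0.2800, 0.3350)
After 3 weeks: (0.3938, 0.2720, 0.3343)
After 4 weeks: (0.3955, 0.2728, 0.3317)
P(in Critical after 4 weeks) = 0.3955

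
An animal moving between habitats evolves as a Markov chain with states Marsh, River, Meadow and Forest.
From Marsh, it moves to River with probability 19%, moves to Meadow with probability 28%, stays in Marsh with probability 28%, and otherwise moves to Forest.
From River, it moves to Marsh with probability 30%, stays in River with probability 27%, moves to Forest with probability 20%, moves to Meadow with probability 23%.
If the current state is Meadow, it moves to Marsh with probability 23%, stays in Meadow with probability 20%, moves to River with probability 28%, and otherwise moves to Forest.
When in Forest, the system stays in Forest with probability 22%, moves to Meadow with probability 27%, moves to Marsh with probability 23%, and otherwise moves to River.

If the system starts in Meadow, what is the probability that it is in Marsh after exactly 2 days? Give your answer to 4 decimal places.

Propagate the distribution vector 2 days from Meadow.
After 0 days: (0.0000, 0.0000, 1.0000, 0.0000)
After 1 day: (0.2300, 0.2800, 0.2000, 0.2900)
After 2 days: (0.2611, 0.2565, 0.2471, 0.2353)
P(in Marsh after 2 days) = 0.2611

0.2611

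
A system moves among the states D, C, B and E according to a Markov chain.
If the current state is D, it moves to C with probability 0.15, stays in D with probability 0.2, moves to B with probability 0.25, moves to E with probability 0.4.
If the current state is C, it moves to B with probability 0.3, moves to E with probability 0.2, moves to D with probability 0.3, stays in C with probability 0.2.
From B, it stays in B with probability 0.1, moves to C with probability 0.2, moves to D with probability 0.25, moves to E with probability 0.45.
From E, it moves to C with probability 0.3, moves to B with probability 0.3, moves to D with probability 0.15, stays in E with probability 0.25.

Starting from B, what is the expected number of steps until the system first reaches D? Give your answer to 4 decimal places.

Let t(s) be the expected number of steps to first reach D from state s, with t(D) = 0. Conditioning on the first step:
t(C) = 1 + 0.2·t(C) + 0.3·t(B) + 0.2·t(E)
t(B) = 1 + 0.2·t(C) + 0.1·t(B) + 0.45·t(E)
t(E) = 1 + 0.3·t(C) + 0.3·t(B) + 0.25·t(E)
Solving: t(C) = 4.0642, t(B) = 4.3672, t(E) = 4.7059.
Expected steps from B to D: 4.3672.

4.3672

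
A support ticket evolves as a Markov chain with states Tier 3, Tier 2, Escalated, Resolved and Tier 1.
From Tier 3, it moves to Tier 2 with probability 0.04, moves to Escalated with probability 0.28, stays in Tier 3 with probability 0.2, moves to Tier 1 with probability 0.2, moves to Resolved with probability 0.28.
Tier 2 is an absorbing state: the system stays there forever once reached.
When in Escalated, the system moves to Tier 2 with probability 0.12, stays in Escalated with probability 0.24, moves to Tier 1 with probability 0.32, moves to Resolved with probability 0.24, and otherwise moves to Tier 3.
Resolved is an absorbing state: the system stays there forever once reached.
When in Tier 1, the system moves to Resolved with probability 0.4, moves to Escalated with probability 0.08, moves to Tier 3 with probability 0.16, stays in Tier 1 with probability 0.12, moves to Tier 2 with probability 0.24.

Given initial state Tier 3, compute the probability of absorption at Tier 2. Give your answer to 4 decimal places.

Let h(s) be the probability of absorption at Tier 2 starting from transient state s. Then h(Tier 2) = 1 and h(Resolved) = 0. By first-step analysis:
h(Tier 3) = 0.2·h(Tier 3) + 0.04·1 + 0.28·h(Escalated) + 0.28·0 + 0.2·h(Tier 1)
h(Escalated) = 0.08·h(Tier 3) + 0.12·1 + 0.24·h(Escalated) + 0.24·0 + 0.32·h(Tier 1)
h(Tier 1) = 0.16·h(Tier 3) + 0.24·1 + 0.08·h(Escalated) + 0.4·0 + 0.12·h(Tier 1)
Solving: h(Tier 3) = 0.2532, h(Escalated) = 0.3315, h(Tier 1) = 0.3489.
Starting from Tier 3, the probability is 0.2532.

0.2532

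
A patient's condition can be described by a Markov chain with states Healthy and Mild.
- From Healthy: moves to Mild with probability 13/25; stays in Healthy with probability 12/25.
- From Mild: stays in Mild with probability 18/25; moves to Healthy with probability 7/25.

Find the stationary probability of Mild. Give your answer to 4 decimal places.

0.6500

Let the stationary distribution be π with π = πP and π_1 + π_2 = 1.
π_1 = 0.48·π_1 + 0.28·π_2
Solving with the normalization constraint gives π = (0.3500, 0.6500).
So the stationary probability of Mild is 0.6500.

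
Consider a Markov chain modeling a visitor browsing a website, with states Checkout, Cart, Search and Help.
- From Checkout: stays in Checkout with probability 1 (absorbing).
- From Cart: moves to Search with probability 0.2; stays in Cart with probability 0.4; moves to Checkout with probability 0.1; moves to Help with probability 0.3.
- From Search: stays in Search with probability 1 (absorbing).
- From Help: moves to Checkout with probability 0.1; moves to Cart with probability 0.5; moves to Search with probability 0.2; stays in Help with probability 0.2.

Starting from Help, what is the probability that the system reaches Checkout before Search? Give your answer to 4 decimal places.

0.3333

Let h(s) be the probability of absorption at Checkout starting from transient state s. Then h(Checkout) = 1 and h(Search) = 0. By first-step analysis:
h(Cart) = 0.1·1 + 0.4·h(Cart) + 0.2·0 + 0.3·h(Help)
h(Help) = 0.1·1 + 0.5·h(Cart) + 0.2·0 + 0.2·h(Help)
Solving: h(Cart) = 0.3333, h(Help) = 0.3333.
Starting from Help, the probability is 0.3333.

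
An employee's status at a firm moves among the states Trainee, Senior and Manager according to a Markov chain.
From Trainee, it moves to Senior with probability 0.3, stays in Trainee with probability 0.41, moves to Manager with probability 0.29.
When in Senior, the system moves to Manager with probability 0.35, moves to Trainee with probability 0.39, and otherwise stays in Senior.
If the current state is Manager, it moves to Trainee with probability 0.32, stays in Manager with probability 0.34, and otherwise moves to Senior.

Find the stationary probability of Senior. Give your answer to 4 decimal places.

Let the stationary distribution be π with π = πP and π_1 + π_2 + π_3 = 1.
π_1 = 0.41·π_1 + 0.39·π_2 + 0.32·π_3
π_2 = 0.3·π_1 + 0.26·π_2 + 0.34·π_3
Solving with the normalization constraint gives π = (0.3748, 0.3009, 0.3243).
So the stationary probability of Senior is 0.3009.

0.3009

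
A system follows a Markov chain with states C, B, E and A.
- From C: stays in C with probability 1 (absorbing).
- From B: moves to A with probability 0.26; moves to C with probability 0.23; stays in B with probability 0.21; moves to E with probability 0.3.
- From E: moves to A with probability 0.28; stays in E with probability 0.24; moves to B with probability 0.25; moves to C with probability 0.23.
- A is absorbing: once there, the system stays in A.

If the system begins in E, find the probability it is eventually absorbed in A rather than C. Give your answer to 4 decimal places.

0.5447

Let h(s) be the probability of absorption at A starting from transient state s. Then h(A) = 1 and h(C) = 0. By first-step analysis:
h(B) = 0.23·0 + 0.21·h(B) + 0.3·h(E) + 0.26·1
h(E) = 0.23·0 + 0.25·h(B) + 0.24·h(E) + 0.28·1
Solving: h(B) = 0.5360, h(E) = 0.5447.
Starting from E, the probability is 0.5447.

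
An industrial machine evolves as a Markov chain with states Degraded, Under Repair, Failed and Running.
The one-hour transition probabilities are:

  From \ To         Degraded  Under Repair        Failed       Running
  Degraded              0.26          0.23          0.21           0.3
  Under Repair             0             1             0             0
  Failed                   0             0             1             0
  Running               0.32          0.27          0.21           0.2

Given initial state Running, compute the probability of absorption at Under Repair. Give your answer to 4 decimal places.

Let h(s) be the probability of absorption at Under Repair starting from transient state s. Then h(Under Repair) = 1 and h(Failed) = 0. By first-step analysis:
h(Degraded) = 0.26·h(Degraded) + 0.23·1 + 0.21·0 + 0.3·h(Running)
h(Running) = 0.32·h(Degraded) + 0.27·1 + 0.21·0 + 0.2·h(Running)
Solving: h(Degraded) = 0.5343, h(Running) = 0.5512.
Starting from Running, the probability is 0.5512.

0.5512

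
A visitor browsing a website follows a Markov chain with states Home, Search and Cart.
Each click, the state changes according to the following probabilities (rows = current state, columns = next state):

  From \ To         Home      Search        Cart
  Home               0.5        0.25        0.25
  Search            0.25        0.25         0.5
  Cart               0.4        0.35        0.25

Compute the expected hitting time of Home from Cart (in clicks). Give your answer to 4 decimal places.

Let t(s) be the expected number of clicks to first reach Home from state s, with t(Home) = 0. Conditioning on the first click:
t(Search) = 1 + 0.25·t(Search) + 0.5·t(Cart)
t(Cart) = 1 + 0.35·t(Search) + 0.25·t(Cart)
Solving: t(Search) = 3.2258, t(Cart) = 2.8387.
Expected clicks from Cart to Home: 2.8387.

2.8387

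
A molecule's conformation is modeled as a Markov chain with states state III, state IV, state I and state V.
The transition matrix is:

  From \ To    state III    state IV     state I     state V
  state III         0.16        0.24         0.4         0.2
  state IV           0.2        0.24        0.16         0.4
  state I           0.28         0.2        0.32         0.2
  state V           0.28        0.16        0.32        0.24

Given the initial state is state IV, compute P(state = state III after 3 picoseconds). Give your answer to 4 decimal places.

Propagate the distribution vector 3 picoseconds from state IV.
After 0 picoseconds: (0.0000, 1.0000, 0.0000, 0.0000)
After 1 picosecond: (0.2000, 0.2400, 0.1600, 0.4000)
After 2 picoseconds: (0.2368, 0.2016, 0.2976, 0.2640)
After 3 picoseconds: (0.2355, 0.2070, 0.3067, 0.2509)
P(in state III after 3 picoseconds) = 0.2355

0.2355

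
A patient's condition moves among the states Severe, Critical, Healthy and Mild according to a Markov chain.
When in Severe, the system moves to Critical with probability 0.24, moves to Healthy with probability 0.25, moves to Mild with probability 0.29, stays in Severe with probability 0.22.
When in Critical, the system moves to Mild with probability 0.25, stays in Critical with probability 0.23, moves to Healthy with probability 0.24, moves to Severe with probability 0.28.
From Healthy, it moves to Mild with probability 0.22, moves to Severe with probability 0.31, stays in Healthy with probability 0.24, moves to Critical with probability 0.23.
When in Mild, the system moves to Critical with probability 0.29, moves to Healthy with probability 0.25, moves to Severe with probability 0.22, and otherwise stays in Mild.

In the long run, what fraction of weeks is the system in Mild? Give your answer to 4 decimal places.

0.2504

Let the stationary distribution be π with π = πP and π_1 + π_2 + π_3 + π_4 = 1.
π_1 = 0.22·π_1 + 0.28·π_2 + 0.31·π_3 + 0.22·π_4
π_2 = 0.24·π_1 + 0.23·π_2 + 0.23·π_3 + 0.29·π_4
π_3 = 0.25·π_1 + 0.24·π_2 + 0.24·π_3 + 0.25·π_4
Solving with the normalization constraint gives π = (0.2569, 0.2476, 0.2451, 0.2504).
So the stationary probability of Mild is 0.2504.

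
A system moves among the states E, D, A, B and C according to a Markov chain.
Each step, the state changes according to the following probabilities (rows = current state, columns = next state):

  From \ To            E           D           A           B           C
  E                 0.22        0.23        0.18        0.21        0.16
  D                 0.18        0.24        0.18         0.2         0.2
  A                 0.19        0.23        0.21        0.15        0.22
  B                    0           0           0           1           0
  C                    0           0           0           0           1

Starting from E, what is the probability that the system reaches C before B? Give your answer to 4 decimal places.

Let h(s) be the probability of absorption at C starting from transient state s. Then h(C) = 1 and h(B) = 0. By first-step analysis:
h(E) = 0.22·h(E) + 0.23·h(D) + 0.18·h(A) + 0.21·0 + 0.16·1
h(D) = 0.18·h(E) + 0.24·h(D) + 0.18·h(A) + 0.2·0 + 0.2·1
h(A) = 0.19·h(E) + 0.23·h(D) + 0.21·h(A) + 0.15·0 + 0.22·1
Solving: h(E) = 0.4786, h(D) = 0.5045, h(A) = 0.5405.
Starting from E, the probability is 0.4786.

0.4786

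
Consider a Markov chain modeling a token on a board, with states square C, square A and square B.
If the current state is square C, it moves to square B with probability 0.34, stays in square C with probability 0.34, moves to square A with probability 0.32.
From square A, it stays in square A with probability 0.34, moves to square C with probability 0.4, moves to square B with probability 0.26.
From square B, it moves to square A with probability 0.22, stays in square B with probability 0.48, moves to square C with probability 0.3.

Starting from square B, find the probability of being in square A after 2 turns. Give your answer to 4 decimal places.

Sum over the intermediate state after 1 turn:
P = P(square B→square C)·P(square C→square A) + P(square B→square A)·P(square A→square A) + P(square B→square B)·P(square B→square A)
  = 0.3×0.32 + 0.22×0.34 + 0.48×0.22
  = 0.0960 + 0.0748 + 0.1056 = 0.2764

0.2764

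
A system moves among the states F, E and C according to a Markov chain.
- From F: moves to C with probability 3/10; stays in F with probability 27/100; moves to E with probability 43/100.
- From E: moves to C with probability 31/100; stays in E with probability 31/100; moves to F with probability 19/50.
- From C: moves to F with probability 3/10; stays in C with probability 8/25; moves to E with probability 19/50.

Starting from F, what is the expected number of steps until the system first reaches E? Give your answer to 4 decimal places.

2.4114

Let t(s) be the expected number of steps to first reach E from state s, with t(E) = 0. Conditioning on the first step:
t(F) = 1 + 0.27·t(F) + 0.3·t(C)
t(C) = 1 + 0.3·t(F) + 0.32·t(C)
Solving: t(F) = 2.4114, t(C) = 2.5344.
Expected steps from F to E: 2.4114.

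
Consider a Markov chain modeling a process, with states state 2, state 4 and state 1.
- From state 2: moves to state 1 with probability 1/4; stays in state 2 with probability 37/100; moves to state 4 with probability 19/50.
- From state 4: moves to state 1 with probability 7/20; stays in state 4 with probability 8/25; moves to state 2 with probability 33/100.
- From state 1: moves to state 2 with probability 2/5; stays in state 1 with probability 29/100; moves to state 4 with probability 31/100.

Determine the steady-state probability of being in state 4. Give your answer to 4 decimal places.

Let the stationary distribution be π with π = πP and π_1 + π_2 + π_3 = 1.
π_1 = 0.37·π_1 + 0.33·π_2 + 0.4·π_3
π_2 = 0.38·π_1 + 0.32·π_2 + 0.31·π_3
Solving with the normalization constraint gives π = (0.3653, 0.3390, 0.2957).
So the stationary probability of state 4 is 0.3390.

0.3390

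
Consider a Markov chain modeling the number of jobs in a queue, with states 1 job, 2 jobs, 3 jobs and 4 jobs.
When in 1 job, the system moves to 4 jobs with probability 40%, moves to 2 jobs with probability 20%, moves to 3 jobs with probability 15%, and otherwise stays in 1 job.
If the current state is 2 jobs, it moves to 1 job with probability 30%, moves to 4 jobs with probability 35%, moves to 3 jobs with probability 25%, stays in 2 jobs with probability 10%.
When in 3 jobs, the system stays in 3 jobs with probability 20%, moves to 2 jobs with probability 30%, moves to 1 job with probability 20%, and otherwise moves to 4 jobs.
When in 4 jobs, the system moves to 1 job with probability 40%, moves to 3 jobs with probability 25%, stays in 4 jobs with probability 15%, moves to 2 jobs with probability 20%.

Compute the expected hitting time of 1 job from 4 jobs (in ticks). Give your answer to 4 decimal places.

3.0117

Let t(s) be the expected number of ticks to first reach 1 job from state s, with t(1 job) = 0. Conditioning on the first tick:
t(2 jobs) = 1 + 0.1·t(2 jobs) + 0.25·t(3 jobs) + 0.35·t(4 jobs)
t(3 jobs) = 1 + 0.3·t(2 jobs) + 0.2·t(3 jobs) + 0.3·t(4 jobs)
t(4 jobs) = 1 + 0.2·t(2 jobs) + 0.25·t(3 jobs) + 0.15·t(4 jobs)
Solving: t(2 jobs) = 3.2855, t(3 jobs) = 3.6115, t(4 jobs) = 3.0117.
Expected ticks from 4 jobs to 1 job: 3.0117.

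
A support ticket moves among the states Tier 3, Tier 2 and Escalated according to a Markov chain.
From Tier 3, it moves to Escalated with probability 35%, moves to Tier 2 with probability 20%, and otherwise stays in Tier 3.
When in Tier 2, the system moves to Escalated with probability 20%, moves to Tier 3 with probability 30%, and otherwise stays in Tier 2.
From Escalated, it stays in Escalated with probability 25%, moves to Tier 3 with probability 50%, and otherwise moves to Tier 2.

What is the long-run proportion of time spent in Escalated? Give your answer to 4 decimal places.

0.2765

Let the stationary distribution be π with π = πP and π_1 + π_2 + π_3 = 1.
π_1 = 0.45·π_1 + 0.3·π_2 + 0.5·π_3
π_2 = 0.2·π_1 + 0.5·π_2 + 0.25·π_3
Solving with the normalization constraint gives π = (0.4180, 0.3055, 0.2765).
So the stationary probability of Escalated is 0.2765.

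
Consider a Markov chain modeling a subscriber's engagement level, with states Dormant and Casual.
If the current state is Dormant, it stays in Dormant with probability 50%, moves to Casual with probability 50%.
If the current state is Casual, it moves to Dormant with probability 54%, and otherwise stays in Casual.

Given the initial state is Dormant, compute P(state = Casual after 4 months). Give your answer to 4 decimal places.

0.4808

Propagate the distribution vector 4 months from Dormant.
After 0 months: (1.0000, 0.0000)
After 1 month: (0.5000, 0.5000)
After 2 months: (0.5200, 0.4800)
After 3 months: (0.5192, 0.4808)
After 4 months: (0.5192, 0.4808)
P(in Casual after 4 months) = 0.4808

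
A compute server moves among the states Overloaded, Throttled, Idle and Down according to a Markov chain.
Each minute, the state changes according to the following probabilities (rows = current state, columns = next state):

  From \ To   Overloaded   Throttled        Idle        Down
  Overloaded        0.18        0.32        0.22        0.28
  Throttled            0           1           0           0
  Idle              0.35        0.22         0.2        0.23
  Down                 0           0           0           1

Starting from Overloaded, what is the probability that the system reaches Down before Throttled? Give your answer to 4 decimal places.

Let h(s) be the probability of absorption at Down starting from transient state s. Then h(Down) = 1 and h(Throttled) = 0. By first-step analysis:
h(Overloaded) = 0.18·h(Overloaded) + 0.32·0 + 0.22·h(Idle) + 0.28·1
h(Idle) = 0.35·h(Overloaded) + 0.22·0 + 0.2·h(Idle) + 0.23·1
Solving: h(Overloaded) = 0.4743, h(Idle) = 0.4950.
Starting from Overloaded, the probability is 0.4743.

0.4743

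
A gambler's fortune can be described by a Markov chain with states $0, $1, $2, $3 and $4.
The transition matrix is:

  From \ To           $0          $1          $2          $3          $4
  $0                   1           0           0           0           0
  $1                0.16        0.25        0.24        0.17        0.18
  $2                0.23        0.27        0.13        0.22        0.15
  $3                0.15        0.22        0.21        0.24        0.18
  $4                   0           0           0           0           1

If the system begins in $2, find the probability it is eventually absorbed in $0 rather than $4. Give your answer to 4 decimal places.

0.5436

Let h(s) be the probability of absorption at $0 starting from transient state s. Then h($0) = 1 and h($4) = 0. By first-step analysis:
h($1) = 0.16·1 + 0.25·h($1) + 0.24·h($2) + 0.17·h($3) + 0.18·0
h($2) = 0.23·1 + 0.27·h($1) + 0.13·h($2) + 0.22·h($3) + 0.15·0
h($3) = 0.15·1 + 0.22·h($1) + 0.21·h($2) + 0.24·h($3) + 0.18·0
Solving: h($1) = 0.4988, h($2) = 0.5436, h($3) = 0.4919.
Starting from $2, the probability is 0.5436.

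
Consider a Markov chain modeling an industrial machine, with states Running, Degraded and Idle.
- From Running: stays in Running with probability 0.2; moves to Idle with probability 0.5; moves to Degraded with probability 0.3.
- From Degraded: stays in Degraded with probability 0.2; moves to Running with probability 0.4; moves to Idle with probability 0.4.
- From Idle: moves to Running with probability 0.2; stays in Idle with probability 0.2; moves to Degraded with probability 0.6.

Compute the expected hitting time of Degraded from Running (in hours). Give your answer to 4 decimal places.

2.4074

Let t(s) be the expected number of hours to first reach Degraded from state s, with t(Degraded) = 0. Conditioning on the first hour:
t(Running) = 1 + 0.2·t(Running) + 0.5·t(Idle)
t(Idle) = 1 + 0.2·t(Running) + 0.2·t(Idle)
Solving: t(Running) = 2.4074, t(Idle) = 1.8519.
Expected hours from Running to Degraded: 2.4074.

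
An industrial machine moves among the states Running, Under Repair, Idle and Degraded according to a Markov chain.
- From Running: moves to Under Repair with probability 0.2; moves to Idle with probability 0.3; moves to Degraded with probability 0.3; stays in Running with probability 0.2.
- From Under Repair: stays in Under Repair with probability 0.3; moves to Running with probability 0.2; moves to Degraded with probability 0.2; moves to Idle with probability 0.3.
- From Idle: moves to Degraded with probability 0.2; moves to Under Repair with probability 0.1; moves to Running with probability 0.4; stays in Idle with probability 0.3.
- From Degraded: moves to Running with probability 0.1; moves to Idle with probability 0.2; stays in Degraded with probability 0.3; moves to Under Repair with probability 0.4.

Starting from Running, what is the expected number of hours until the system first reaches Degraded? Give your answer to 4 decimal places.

Let t(s) be the expected number of hours to first reach Degraded from state s, with t(Degraded) = 0. Conditioning on the first hour:
t(Running) = 1 + 0.2·t(Running) + 0.2·t(Under Repair) + 0.3·t(Idle)
t(Under Repair) = 1 + 0.2·t(Running) + 0.3·t(Under Repair) + 0.3·t(Idle)
t(Idle) = 1 + 0.4·t(Running) + 0.1·t(Under Repair) + 0.3·t(Idle)
Solving: t(Running) = 3.9823, t(Under Repair) = 4.4248, t(Idle) = 4.3363.
Expected hours from Running to Degraded: 3.9823.

3.9823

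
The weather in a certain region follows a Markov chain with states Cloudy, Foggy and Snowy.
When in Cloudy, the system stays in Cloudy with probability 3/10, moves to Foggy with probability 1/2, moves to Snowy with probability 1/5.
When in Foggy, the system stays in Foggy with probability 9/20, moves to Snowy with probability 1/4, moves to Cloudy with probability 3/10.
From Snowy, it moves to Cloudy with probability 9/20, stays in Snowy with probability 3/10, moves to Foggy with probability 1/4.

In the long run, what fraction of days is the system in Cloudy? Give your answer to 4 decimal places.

Let the stationary distribution be π with π = πP and π_1 + π_2 + π_3 = 1.
π_1 = 0.3·π_1 + 0.3·π_2 + 0.45·π_3
π_2 = 0.5·π_1 + 0.45·π_2 + 0.25·π_3
Solving with the normalization constraint gives π = (0.3368, 0.4178, 0.2454).
So the stationary probability of Cloudy is 0.3368.

0.3368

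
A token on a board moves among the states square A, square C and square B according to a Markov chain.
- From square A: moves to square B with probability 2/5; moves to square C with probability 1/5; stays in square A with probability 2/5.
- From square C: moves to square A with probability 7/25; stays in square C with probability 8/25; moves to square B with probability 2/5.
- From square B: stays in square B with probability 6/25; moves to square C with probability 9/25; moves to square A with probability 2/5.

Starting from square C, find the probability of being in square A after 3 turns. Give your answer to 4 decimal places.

Propagate the distribution vector 3 turns from square C.
After 0 turns: (0.0000, 1.0000, 0.0000)
After 1 turn: (0.2800, 0.3200, 0.4000)
After 2 turns: (0.3616, 0.3024, 0.3360)
After 3 turns: (0.3637, 0.2900, 0.3462)
P(in square A after 3 turns) = 0.3637

0.3637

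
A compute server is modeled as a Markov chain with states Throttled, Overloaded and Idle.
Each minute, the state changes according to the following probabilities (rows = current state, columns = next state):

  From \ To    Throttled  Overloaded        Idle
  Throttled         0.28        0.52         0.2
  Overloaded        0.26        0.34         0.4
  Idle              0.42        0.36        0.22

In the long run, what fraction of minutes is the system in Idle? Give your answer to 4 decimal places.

0.2861

Let the stationary distribution be π with π = πP and π_1 + π_2 + π_3 = 1.
π_1 = 0.28·π_1 + 0.26·π_2 + 0.42·π_3
π_2 = 0.52·π_1 + 0.34·π_2 + 0.36·π_3
Solving with the normalization constraint gives π = (0.3120, 0.4019, 0.2861).
So the stationary probability of Idle is 0.2861.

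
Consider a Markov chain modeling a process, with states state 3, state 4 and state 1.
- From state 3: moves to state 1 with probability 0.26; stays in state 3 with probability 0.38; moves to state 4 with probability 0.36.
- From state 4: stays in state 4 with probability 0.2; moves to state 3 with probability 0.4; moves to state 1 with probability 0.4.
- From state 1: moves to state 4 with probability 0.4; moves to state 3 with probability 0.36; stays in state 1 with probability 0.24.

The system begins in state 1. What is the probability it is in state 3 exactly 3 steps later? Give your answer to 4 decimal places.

Propagate the distribution vector 3 steps from state 1.
After 0 steps: (0.0000, 0.0000, 1.0000)
After 1 step: (0.3600, 0.4000, 0.2400)
After 2 steps: (0.3832, 0.3056, 0.3112)
After 3 steps: (0.3799, 0.3236, 0.2966)
P(in state 3 after 3 steps) = 0.3799

0.3799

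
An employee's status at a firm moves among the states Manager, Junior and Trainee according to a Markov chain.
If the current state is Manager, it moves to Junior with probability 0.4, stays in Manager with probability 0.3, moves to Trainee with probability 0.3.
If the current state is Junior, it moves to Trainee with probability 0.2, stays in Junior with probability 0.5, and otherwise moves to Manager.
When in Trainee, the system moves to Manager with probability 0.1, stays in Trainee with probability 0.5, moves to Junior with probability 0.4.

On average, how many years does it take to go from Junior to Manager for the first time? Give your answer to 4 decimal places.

Let t(s) be the expected number of years to first reach Manager from state s, with t(Manager) = 0. Conditioning on the first year:
t(Junior) = 1 + 0.5·t(Junior) + 0.2·t(Trainee)
t(Trainee) = 1 + 0.4·t(Junior) + 0.5·t(Trainee)
Solving: t(Junior) = 4.1176, t(Trainee) = 5.2941.
Expected years from Junior to Manager: 4.1176.

4.1176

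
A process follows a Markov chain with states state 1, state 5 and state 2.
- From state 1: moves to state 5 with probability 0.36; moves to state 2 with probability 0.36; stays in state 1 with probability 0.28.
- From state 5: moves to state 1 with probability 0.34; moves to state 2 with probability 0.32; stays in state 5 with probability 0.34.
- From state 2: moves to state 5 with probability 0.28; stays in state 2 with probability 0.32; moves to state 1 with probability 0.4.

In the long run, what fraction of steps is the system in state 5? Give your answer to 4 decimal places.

Let the stationary distribution be π with π = πP and π_1 + π_2 + π_3 = 1.
π_1 = 0.28·π_1 + 0.34·π_2 + 0.4·π_3
π_2 = 0.36·π_1 + 0.34·π_2 + 0.28·π_3
Solving with the normalization constraint gives π = (0.3396, 0.3268, 0.3336).
So the stationary probability of state 5 is 0.3268.

0.3268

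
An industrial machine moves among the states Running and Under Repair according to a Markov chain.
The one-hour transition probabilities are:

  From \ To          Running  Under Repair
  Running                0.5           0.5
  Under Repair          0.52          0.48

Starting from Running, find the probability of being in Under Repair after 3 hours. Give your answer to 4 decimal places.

Propagate the distribution vector 3 hours from Running.
After 0 hours: (1.0000, 0.0000)
After 1 hour: (0.5000, 0.5000)
After 2 hours: (0.5100, 0.4900)
After 3 hours: (0.5098, 0.4902)
P(in Under Repair after 3 hours) = 0.4902

0.4902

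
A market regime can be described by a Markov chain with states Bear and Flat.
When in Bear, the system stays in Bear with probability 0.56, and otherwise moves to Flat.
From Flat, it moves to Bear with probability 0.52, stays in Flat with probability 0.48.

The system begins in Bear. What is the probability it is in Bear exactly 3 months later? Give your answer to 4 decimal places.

Propagate the distribution vector 3 months from Bear.
After 0 months: (1.0000, 0.0000)
After 1 month: (0.5600, 0.4400)
After 2 months: (0.5424, 0.4576)
After 3 months: (0.5417, 0.4583)
P(in Bear after 3 months) = 0.5417

0.5417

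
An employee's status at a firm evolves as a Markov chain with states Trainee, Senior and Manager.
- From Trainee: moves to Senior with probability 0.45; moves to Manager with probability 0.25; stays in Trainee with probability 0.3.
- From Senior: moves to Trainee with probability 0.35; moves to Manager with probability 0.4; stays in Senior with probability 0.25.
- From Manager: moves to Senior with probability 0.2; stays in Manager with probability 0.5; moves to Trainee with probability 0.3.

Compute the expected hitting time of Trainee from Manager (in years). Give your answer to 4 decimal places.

3.2203

Let t(s) be the expected number of years to first reach Trainee from state s, with t(Trainee) = 0. Conditioning on the first year:
t(Senior) = 1 + 0.25·t(Senior) + 0.4·t(Manager)
t(Manager) = 1 + 0.2·t(Senior) + 0.5·t(Manager)
Solving: t(Senior) = 3.0508, t(Manager) = 3.2203.
Expected years from Manager to Trainee: 3.2203.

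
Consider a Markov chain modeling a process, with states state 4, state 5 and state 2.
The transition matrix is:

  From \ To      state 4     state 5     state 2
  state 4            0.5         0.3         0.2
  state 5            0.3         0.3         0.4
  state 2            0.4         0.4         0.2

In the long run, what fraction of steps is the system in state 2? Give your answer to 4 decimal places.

0.2653

Let the stationary distribution be π with π = πP and π_1 + π_2 + π_3 = 1.
π_1 = 0.5·π_1 + 0.3·π_2 + 0.4·π_3
π_2 = 0.3·π_1 + 0.3·π_2 + 0.4·π_3
Solving with the normalization constraint gives π = (0.4082, 0.3265, 0.2653).
So the stationary probability of state 2 is 0.2653.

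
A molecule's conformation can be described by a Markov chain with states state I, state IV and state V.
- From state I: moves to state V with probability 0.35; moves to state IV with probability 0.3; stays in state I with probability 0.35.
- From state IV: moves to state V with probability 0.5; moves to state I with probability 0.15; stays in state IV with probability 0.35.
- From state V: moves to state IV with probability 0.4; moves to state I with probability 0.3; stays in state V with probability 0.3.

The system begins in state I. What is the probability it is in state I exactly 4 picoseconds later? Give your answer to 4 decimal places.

Propagate the distribution vector 4 picoseconds from state I.
After 0 picoseconds: (1.0000, 0.0000, 0.0000)
After 1 picosecond: (0.3500, 0.3000, 0.3500)
After 2 picoseconds: (0.2725, 0.3500, 0.3775)
After 3 picoseconds: (0.2611, 0.3553, 0.3836)
After 4 picoseconds: (0.2598, 0.3561, 0.3841)
P(in state I after 4 picoseconds) = 0.2598

0.2598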